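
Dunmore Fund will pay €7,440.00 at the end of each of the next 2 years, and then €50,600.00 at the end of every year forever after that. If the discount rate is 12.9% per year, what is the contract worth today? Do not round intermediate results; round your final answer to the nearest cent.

PV of 2-year annuity: €7,440.00 × [1 − (1+0.129)^−2] / 0.129 = 12426.84018
Perpetuity value at year 2: €50,600.00 / 0.129 = 392248.06202
PV of perpetuity: 392248.06202 / (1+0.129)^2 = 307732.18657
Total PV = 12426.84018 + 307732.18657 = 320159.02675

€320159.03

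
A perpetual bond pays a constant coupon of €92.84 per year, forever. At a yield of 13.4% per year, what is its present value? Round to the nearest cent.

€692.84

Level perpetuity: PV = C / r = €92.84 / 0.134 = €692.84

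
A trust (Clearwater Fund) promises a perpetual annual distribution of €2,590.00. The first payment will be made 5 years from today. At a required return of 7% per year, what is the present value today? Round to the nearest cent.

Value at end of year 4: C / r = €2,590.00 / 0.07 = €37,000.0000
Discount to today: PV = €37,000.0000 / (1 + 0.07)^4 = €37,000.0000 / 1.310796 = €28,227.12

€28227.12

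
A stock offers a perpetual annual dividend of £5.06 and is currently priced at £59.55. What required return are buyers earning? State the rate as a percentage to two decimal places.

8.50%

P = C/r ⇒ r = C/P = £5.06/£59.55 = 0.084971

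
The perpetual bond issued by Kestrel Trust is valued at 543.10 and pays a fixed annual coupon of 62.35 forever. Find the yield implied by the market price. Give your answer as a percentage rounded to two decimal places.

11.48%

P = C/r ⇒ r = C/P = 62.35/543.10 = 0.114804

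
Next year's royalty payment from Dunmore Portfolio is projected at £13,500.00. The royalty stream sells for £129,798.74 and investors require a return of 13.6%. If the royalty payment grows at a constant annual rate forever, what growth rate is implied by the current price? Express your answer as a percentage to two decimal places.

P = D₁/(r−g) ⇒ g = r − D₁/P = 0.136 − £13,500.00/£129,798.74 = 0.031993

3.20%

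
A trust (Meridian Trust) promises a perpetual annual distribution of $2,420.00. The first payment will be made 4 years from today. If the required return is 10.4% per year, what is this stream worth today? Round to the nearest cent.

$17293.18

Value at end of year 3: C / r = $2,420.00 / 0.104 = $23,269.2308
Discount to today: PV = $23,269.2308 / (1 + 0.104)^3 = $23,269.2308 / 1.345573 = $17,293.18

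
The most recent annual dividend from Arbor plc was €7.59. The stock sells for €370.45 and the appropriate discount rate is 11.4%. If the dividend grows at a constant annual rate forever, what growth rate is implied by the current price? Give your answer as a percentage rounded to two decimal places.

9.16%

P = D₀(1+g)/(r−g) ⇒ P(r−g) = D₀(1+g) ⇒ g(P+D₀) = P·r − D₀
g = (P·r − D₀)/(P + D₀) = (€370.45×0.114 − €7.59) / (€370.45 + €7.59) = 0.091634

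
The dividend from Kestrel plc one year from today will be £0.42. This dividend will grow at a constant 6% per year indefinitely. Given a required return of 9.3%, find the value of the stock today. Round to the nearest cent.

£12.73

Growing perpetuity: P = D₁ / (r − g) = £0.4200 / (0.093 − 0.06) = £12.73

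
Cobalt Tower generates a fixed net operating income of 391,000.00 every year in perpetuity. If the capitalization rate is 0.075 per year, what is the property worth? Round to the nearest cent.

5213333.33

Level perpetuity: PV = C / r = 391,000.00 / 0.075 = 5,213,333.33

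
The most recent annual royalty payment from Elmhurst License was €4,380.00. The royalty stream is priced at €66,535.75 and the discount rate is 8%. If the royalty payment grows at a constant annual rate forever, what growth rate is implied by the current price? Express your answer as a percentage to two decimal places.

1.33%

P = D₀(1+g)/(r−g) ⇒ P(r−g) = D₀(1+g) ⇒ g(P+D₀) = P·r − D₀
g = (P·r − D₀)/(P + D₀) = (€66,535.75×0.08 − €4,380.00) / (€66,535.75 + €4,380.00) = 0.013295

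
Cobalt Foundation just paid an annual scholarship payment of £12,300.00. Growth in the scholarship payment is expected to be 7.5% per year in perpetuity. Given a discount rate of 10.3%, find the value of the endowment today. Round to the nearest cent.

£472232.14

D₁ = D₀ × (1 + g) = £12,300.00 × 1.075 = £13,222.5000
Growing perpetuity: P = D₁ / (r − g) = £13,222.5000 / (0.103 − 0.075) = £472,232.14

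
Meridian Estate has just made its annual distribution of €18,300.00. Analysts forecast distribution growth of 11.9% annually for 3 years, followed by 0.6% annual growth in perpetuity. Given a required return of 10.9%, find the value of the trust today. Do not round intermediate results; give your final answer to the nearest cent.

D_1 = 20477.70000
D_2 = 22914.54630
D_3 = 25641.37731
Terminal value at year 3: TV = D_3×(1+g_2)/(r−g_2) = 25795.22557/0.103 = 250439.08324
P_0 = D_1/(1+r)^1 + D_2/(1+r)^2 + D_3/(1+r)^3 + TV/(1+r)^3
    = 18465.01353 + 18631.51500 + 18799.51784 + 183614.70823 = 239510.75460

€239510.75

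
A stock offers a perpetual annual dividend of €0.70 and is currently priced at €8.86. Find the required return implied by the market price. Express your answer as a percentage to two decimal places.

7.90%

P = C/r ⇒ r = C/P = €0.70/€8.86 = 0.079007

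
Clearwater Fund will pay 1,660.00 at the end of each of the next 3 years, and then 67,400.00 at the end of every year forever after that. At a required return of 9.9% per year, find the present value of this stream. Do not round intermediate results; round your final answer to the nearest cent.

PV of 3-year annuity: 1,660.00 × [1 − (1+0.099)^−3] / 0.099 = 4135.45283
Perpetuity value at year 3: 67,400.00 / 0.099 = 680808.08081
PV of perpetuity: 680808.08081 / (1+0.099)^3 = 512898.73114
Total PV = 4135.45283 + 512898.73114 = 517034.18397

517034.18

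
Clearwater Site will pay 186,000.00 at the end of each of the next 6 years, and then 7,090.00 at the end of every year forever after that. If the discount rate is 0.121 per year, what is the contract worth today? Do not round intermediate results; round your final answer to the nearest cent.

792088.36

PV of 6-year annuity: 186,000.00 × [1 − (1+0.121)^−6] / 0.121 = 762560.82121
Perpetuity value at year 6: 7,090.00 / 0.121 = 58595.04132
PV of perpetuity: 58595.04132 / (1+0.121)^6 = 29527.53475
Total PV = 762560.82121 + 29527.53475 = 792088.35596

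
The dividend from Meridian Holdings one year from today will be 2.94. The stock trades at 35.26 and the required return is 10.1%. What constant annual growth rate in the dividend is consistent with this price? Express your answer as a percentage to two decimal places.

P = D₁/(r−g) ⇒ g = r − D₁/P = 0.101 − 2.94/35.26 = 0.017619

1.76%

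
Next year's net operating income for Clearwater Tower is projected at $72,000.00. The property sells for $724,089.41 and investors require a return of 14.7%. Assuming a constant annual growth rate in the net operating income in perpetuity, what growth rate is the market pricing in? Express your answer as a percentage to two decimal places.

P = D₁/(r−g) ⇒ g = r − D₁/P = 0.147 − $72,000.00/$724,089.41 = 0.047565

4.76%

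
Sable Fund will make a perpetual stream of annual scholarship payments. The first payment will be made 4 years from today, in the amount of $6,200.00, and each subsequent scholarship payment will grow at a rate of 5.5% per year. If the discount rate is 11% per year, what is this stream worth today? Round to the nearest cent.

Value at end of year 3: C₁ / (r − g) = $6,200.00 / (0.11 − 0.055) = $112,727.2727
Discount to today: PV = $112,727.2727 / (1 + 0.11)^3 = $112,727.2727 / 1.367631 = $82,425.21

$82425.21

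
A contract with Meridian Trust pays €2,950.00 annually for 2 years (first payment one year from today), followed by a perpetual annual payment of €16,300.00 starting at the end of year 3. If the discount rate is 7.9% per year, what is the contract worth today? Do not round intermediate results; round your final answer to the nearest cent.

PV of 2-year annuity: €2,950.00 × [1 − (1+0.079)^−2] / 0.079 = 5267.85262
Perpetuity value at year 2: €16,300.00 / 0.079 = 206329.11392
PV of perpetuity: 206329.11392 / (1+0.079)^2 = 177221.99607
Total PV = 5267.85262 + 177221.99607 = 182489.84869

€182489.85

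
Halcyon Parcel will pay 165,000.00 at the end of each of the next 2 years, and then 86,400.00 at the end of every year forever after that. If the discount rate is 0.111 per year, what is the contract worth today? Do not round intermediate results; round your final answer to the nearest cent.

912804.19

PV of 2-year annuity: 165,000.00 × [1 − (1+0.111)^−2] / 0.111 = 282191.58550
Perpetuity value at year 2: 86,400.00 / 0.111 = 778378.37838
PV of perpetuity: 778378.37838 / (1+0.111)^2 = 630612.60270
Total PV = 282191.58550 + 630612.60270 = 912804.18820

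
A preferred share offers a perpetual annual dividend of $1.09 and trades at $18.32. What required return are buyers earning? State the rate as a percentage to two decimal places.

P = C/r ⇒ r = C/P = $1.09/$18.32 = 0.059498

5.95%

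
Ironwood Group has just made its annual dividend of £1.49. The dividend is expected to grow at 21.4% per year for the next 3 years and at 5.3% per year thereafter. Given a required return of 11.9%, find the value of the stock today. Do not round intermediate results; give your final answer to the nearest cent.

D_1 = 1.80886
D_2 = 2.19596
D_3 = 2.66589
Terminal value at year 3: TV = D_3×(1+g_2)/(r−g_2) = 2.80718/0.066 = 42.53307
P_0 = D_1/(1+r)^1 + D_2/(1+r)^2 + D_3/(1+r)^3 + TV/(1+r)^3
    = 1.61650 + 1.75373 + 1.90262 + 30.35544 = 35.62829

£35.63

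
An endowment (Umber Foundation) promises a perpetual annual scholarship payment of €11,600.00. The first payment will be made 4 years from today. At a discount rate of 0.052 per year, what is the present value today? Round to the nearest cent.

Value at end of year 3: C / r = €11,600.00 / 0.052 = €223,076.9231
Discount to today: PV = €223,076.9231 / (1 + 0.052)^3 = €223,076.9231 / 1.164253 = €191,605.26

€191605.26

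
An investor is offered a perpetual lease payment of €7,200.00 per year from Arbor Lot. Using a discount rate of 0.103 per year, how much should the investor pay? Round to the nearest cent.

Level perpetuity: PV = C / r = €7,200.00 / 0.103 = €69,902.91

€69902.91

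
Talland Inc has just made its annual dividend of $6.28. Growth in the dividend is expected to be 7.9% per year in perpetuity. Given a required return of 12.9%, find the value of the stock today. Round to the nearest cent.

D₁ = D₀ × (1 + g) = $6.28 × 1.079 = $6.7761
Growing perpetuity: P = D₁ / (r − g) = $6.7761 / (0.129 − 0.079) = $135.52

$135.52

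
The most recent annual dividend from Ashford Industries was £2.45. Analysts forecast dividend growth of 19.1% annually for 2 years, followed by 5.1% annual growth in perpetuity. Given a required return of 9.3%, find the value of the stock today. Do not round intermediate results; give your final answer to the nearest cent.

D_1 = 2.91795
D_2 = 3.47528
Terminal value at year 2: TV = D_2×(1+g_2)/(r−g_2) = 3.65252/0.042 = 86.96471
P_0 = D_1/(1+r)^1 + D_2/(1+r)^2 + TV/(1+r)^2
    = 2.66967 + 2.90904 + 72.79519 = 78.37390

£78.37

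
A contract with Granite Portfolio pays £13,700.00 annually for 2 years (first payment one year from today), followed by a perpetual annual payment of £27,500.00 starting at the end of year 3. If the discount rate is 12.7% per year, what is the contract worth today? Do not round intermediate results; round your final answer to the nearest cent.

£193425.50

PV of 2-year annuity: £13,700.00 × [1 − (1+0.127)^−2] / 0.127 = 22942.47277
Perpetuity value at year 2: £27,500.00 / 0.127 = 216535.43307
PV of perpetuity: 216535.43307 / (1+0.127)^2 = 170483.02422
Total PV = 22942.47277 + 170483.02422 = 193425.49699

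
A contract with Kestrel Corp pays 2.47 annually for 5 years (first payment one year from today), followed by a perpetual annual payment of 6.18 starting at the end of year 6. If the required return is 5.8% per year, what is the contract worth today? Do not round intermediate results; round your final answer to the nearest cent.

PV of 5-year annuity: 2.47 × [1 − (1+0.058)^−5] / 0.058 = 10.46139
Perpetuity value at year 5: 6.18 / 0.058 = 106.55172
PV of perpetuity: 106.55172 / (1+0.058)^5 = 80.37706
Total PV = 10.46139 + 80.37706 = 90.83846

90.84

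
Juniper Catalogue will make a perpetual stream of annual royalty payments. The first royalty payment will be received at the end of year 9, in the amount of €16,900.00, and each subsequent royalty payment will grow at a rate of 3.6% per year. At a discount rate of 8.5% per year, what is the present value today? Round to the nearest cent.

Value at end of year 8: C₁ / (r − g) = €16,900.00 / (0.085 − 0.036) = €344,897.9592
Discount to today: PV = €344,897.9592 / (1 + 0.085)^8 = €344,897.9592 / 1.920604 = €179,577.83

€179577.83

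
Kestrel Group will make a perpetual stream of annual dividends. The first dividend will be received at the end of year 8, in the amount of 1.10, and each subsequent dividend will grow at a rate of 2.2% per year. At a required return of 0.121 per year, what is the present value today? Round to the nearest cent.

4.99

Value at end of year 7: C₁ / (r − g) = 1.10 / (0.121 − 0.022) = 11.1111
Discount to today: PV = 11.1111 / (1 + 0.121)^7 = 11.1111 / 2.224535 = 4.99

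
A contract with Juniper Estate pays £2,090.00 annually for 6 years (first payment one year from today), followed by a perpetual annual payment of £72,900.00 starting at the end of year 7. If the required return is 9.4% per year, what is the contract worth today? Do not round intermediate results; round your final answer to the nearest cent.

PV of 6-year annuity: £2,090.00 × [1 − (1+0.094)^−6] / 0.094 = 9264.80335
Perpetuity value at year 6: £72,900.00 / 0.094 = 775531.91489
PV of perpetuity: 775531.91489 / (1+0.094)^6 = 452372.02784
Total PV = 9264.80335 + 452372.02784 = 461636.83118

£461636.83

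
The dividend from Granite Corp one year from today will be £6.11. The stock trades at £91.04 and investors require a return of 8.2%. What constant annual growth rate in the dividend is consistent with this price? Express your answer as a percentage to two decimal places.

P = D₁/(r−g) ⇒ g = r − D₁/P = 0.082 − £6.11/£91.04 = 0.014887

1.49%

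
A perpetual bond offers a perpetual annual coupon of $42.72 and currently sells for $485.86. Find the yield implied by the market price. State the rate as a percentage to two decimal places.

P = C/r ⇒ r = C/P = $42.72/$485.86 = 0.087927

8.79%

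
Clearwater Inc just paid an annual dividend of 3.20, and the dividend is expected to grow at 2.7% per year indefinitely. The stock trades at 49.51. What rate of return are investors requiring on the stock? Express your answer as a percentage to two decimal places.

D₁ = 3.20 × 1.027 = 3.2864
P = D₁/(r − g) ⇒ r = D₁/P + g = 3.2864/49.51 + 0.027 = 0.066379 + 0.027 = 0.093379

9.34%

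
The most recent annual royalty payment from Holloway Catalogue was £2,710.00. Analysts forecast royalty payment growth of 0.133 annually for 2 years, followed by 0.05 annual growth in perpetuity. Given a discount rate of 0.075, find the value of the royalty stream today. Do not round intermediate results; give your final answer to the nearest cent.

£132299.83

D_1 = 3070.43000
D_2 = 3478.79719
Terminal value at year 2: TV = D_2×(1+g_2)/(r−g_2) = 3652.73705/0.025 = 146109.48198
P_0 = D_1/(1+r)^1 + D_2/(1+r)^2 + TV/(1+r)^2
    = 2856.21395 + 3010.31666 + 126433.29971 = 132299.83033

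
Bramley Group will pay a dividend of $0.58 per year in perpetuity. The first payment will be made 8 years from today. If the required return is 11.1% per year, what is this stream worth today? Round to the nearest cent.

Value at end of year 7: C / r = $0.58 / 0.111 = $5.2252
Discount to today: PV = $5.2252 / (1 + 0.111)^7 = $5.2252 / 2.089288 = $2.50

$2.50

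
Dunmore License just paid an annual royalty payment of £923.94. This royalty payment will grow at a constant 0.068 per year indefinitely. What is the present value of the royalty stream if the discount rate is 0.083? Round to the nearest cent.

£65784.53

D₁ = D₀ × (1 + g) = £923.94 × 1.068 = £986.7679
Growing perpetuity: P = D₁ / (r − g) = £986.7679 / (0.083 − 0.068) = £65,784.53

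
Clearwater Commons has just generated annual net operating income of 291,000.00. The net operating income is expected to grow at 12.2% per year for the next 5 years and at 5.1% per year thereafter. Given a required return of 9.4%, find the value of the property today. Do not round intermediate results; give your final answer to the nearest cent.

D_1 = 326502.00000
D_2 = 366335.24400
D_3 = 411028.14377
D_4 = 461173.57731
D_5 = 517436.75374
Terminal value at year 5: TV = D_5×(1+g_2)/(r−g_2) = 543826.02818/0.043 = 12647116.93442
P_0 = D_1/(1+r)^1 + D_2/(1+r)^2 + D_3/(1+r)^3 + D_4/(1+r)^4 + D_5/(1+r)^5 + TV/(1+r)^5
    = 298447.89762 + 306086.41786 + 313920.43952 + 321954.96631 + 330195.12998 + 8070583.29320 = 9641188.14448

9641188.14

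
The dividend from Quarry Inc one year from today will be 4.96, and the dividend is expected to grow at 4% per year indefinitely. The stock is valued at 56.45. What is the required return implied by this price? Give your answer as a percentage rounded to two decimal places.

P = D₁/(r − g) ⇒ r = D₁/P + g = 4.9600/56.45 + 0.04 = 0.087865 + 0.04 = 0.127865

12.79%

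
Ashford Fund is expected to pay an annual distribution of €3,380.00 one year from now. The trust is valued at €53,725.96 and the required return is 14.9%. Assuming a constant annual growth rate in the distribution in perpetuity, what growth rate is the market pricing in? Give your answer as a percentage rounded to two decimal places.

8.61%

P = D₁/(r−g) ⇒ g = r − D₁/P = 0.149 − €3,380.00/€53,725.96 = 0.086088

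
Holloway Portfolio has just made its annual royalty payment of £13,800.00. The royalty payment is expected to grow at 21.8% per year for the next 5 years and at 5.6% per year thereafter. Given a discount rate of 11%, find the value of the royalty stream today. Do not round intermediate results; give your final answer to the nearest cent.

£521261.36

D_1 = 16808.40000
D_2 = 20472.63120
D_3 = 24935.66480
D_4 = 30371.63973
D_5 = 36992.65719
Terminal value at year 5: TV = D_5×(1+g_2)/(r−g_2) = 39064.24599/0.054 = 723411.96281
P_0 = D_1/(1+r)^1 + D_2/(1+r)^2 + D_3/(1+r)^3 + D_4/(1+r)^4 + D_5/(1+r)^5 + TV/(1+r)^5
    = 15142.70270 + 16616.04675 + 18232.74319 + 20006.73982 + 21953.34154 + 429309.79006 = 521261.36407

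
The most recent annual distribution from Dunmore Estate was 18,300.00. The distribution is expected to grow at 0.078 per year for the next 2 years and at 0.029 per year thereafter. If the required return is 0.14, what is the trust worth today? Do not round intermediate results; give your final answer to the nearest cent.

185363.35

D_1 = 19727.40000
D_2 = 21266.13720
Terminal value at year 2: TV = D_2×(1+g_2)/(r−g_2) = 21882.85518/0.111 = 197142.83945
P_0 = D_1/(1+r)^1 + D_2/(1+r)^2 + TV/(1+r)^2
    = 17304.73684 + 16363.60203 + 151695.01343 = 185363.35230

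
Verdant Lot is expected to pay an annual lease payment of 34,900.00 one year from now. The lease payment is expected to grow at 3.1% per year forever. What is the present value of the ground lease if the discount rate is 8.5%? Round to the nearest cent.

Growing perpetuity: P = D₁ / (r − g) = 34,900.0000 / (0.085 − 0.031) = 646,296.30

646296.30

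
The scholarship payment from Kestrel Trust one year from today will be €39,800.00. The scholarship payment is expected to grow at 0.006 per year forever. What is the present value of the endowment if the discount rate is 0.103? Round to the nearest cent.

€410309.28

Growing perpetuity: P = D₁ / (r − g) = €39,800.0000 / (0.103 − 0.006) = €410,309.28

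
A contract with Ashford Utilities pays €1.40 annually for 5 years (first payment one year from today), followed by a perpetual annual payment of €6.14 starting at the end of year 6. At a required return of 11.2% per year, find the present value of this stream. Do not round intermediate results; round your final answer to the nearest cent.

€37.39

PV of 5-year annuity: €1.40 × [1 − (1+0.112)^−5] / 0.112 = 5.14833
Perpetuity value at year 5: €6.14 / 0.112 = 54.82143
PV of perpetuity: 54.82143 / (1+0.112)^5 = 32.24233
Total PV = 5.14833 + 32.24233 = 37.39066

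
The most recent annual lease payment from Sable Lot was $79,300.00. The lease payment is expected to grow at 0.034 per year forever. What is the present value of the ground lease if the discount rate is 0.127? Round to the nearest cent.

D₁ = D₀ × (1 + g) = $79,300.00 × 1.034 = $81,996.2000
Growing perpetuity: P = D₁ / (r − g) = $81,996.2000 / (0.127 − 0.034) = $881,679.57

$881679.57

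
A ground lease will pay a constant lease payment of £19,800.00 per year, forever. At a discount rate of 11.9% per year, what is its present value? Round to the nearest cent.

£166386.55

Level perpetuity: PV = C / r = £19,800.00 / 0.119 = £166,386.55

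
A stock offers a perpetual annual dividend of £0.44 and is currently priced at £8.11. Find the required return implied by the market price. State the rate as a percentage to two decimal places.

5.43%

P = C/r ⇒ r = C/P = £0.44/£8.11 = 0.054254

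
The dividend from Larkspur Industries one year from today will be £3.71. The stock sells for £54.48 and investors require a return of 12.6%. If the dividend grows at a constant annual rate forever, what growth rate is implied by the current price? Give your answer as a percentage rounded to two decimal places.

P = D₁/(r−g) ⇒ g = r − D₁/P = 0.126 − £3.71/£54.48 = 0.057902

5.79%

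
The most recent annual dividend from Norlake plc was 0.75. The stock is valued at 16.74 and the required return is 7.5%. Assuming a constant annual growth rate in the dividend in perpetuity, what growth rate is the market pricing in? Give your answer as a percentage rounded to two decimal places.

P = D₀(1+g)/(r−g) ⇒ P(r−g) = D₀(1+g) ⇒ g(P+D₀) = P·r − D₀
g = (P·r − D₀)/(P + D₀) = (16.74×0.075 − 0.75) / (16.74 + 0.75) = 0.028902

2.89%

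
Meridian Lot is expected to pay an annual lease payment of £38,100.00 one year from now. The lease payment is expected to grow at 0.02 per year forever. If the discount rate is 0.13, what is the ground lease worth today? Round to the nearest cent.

Growing perpetuity: P = D₁ / (r − g) = £38,100.0000 / (0.13 − 0.02) = £346,363.64

£346363.64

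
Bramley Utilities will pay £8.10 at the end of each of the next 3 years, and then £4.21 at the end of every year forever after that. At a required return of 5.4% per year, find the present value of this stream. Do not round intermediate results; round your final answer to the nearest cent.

£88.48

PV of 3-year annuity: £8.10 × [1 − (1+0.054)^−3] / 0.054 = 21.89401
Perpetuity value at year 3: £4.21 / 0.054 = 77.96296
PV of perpetuity: 77.96296 / (1+0.054)^3 = 66.58348
Total PV = 21.89401 + 66.58348 = 88.47750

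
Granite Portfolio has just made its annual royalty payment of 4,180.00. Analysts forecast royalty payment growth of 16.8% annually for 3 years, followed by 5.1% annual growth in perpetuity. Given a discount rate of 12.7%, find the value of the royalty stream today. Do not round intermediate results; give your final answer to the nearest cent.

D_1 = 4882.24000
D_2 = 5702.45632
D_3 = 6660.46898
Terminal value at year 3: TV = D_3×(1+g_2)/(r−g_2) = 7000.15290/0.076 = 92107.27500
P_0 = D_1/(1+r)^1 + D_2/(1+r)^2 + D_3/(1+r)^3 + TV/(1+r)^3
    = 4332.06744 + 4489.66705 + 4653.00010 + 64346.09350 = 77820.82809

77820.83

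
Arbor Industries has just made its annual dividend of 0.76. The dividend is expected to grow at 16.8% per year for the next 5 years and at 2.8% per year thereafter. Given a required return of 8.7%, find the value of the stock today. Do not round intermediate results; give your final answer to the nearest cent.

D_1 = 0.88768
D_2 = 1.03681
D_3 = 1.21099
D_4 = 1.41444
D_5 = 1.65207
Terminal value at year 5: TV = D_5×(1+g_2)/(r−g_2) = 1.69833/0.059 = 28.78518
P_0 = D_1/(1+r)^1 + D_2/(1+r)^2 + D_3/(1+r)^3 + D_4/(1+r)^4 + D_5/(1+r)^5 + TV/(1+r)^5
    = 0.81663 + 0.87749 + 0.94287 + 1.01313 + 1.08863 + 18.96798 = 23.70674

23.71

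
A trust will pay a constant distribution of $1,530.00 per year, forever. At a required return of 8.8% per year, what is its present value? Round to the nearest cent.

$17386.36

Level perpetuity: PV = C / r = $1,530.00 / 0.088 = $17,386.36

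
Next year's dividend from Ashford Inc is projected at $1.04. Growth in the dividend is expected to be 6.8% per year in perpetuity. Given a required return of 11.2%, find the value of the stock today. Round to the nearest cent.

$23.64

Growing perpetuity: P = D₁ / (r − g) = $1.0400 / (0.112 − 0.068) = $23.64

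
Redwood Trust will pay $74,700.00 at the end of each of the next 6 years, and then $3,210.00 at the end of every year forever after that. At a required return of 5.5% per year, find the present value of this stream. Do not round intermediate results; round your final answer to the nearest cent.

$415494.10

PV of 6-year annuity: $74,700.00 × [1 − (1+0.055)^−6] / 0.055 = 373166.11406
Perpetuity value at year 6: $3,210.00 / 0.055 = 58363.63636
PV of perpetuity: 58363.63636 / (1+0.055)^6 = 42327.98407
Total PV = 373166.11406 + 42327.98407 = 415494.09813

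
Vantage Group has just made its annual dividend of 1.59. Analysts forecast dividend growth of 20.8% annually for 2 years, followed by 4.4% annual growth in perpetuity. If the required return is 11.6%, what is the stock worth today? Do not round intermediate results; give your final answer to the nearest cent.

D_1 = 1.92072
D_2 = 2.32023
Terminal value at year 2: TV = D_2×(1+g_2)/(r−g_2) = 2.42232/0.072 = 33.64333
P_0 = D_1/(1+r)^1 + D_2/(1+r)^2 + TV/(1+r)^2
    = 1.72108 + 1.86296 + 27.01286 = 30.59689

30.60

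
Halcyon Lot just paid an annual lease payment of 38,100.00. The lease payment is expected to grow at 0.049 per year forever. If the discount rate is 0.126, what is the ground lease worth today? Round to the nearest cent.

D₁ = D₀ × (1 + g) = 38,100.00 × 1.049 = 39,966.9000
Growing perpetuity: P = D₁ / (r − g) = 39,966.9000 / (0.126 − 0.049) = 519,050.65

519050.65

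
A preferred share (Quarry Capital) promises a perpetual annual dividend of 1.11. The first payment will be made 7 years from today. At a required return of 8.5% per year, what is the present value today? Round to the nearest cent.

Value at end of year 6: C / r = 1.11 / 0.085 = 13.0588
Discount to today: PV = 13.0588 / (1 + 0.085)^6 = 13.0588 / 1.631468 = 8.00

8.00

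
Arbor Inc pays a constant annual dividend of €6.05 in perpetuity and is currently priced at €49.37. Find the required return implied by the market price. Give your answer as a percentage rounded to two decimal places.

P = C/r ⇒ r = C/P = €6.05/€49.37 = 0.122544

12.25%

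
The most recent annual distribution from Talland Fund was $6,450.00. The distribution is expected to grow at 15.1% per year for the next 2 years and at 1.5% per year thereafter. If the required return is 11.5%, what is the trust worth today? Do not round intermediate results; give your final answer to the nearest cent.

D_1 = 7423.95000
D_2 = 8544.96645
Terminal value at year 2: TV = D_2×(1+g_2)/(r−g_2) = 8673.14095/0.1 = 86731.40947
P_0 = D_1/(1+r)^1 + D_2/(1+r)^2 + TV/(1+r)^2
    = 6658.25112 + 6873.22605 + 69763.24436 = 83294.72152

$83294.72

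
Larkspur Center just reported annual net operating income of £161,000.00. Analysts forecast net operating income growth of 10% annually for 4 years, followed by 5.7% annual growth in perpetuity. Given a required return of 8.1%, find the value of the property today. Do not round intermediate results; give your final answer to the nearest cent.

D_1 = 177100.00000
D_2 = 194810.00000
D_3 = 214291.00000
D_4 = 235720.10000
Terminal value at year 4: TV = D_4×(1+g_2)/(r−g_2) = 249156.14570/0.024 = 10381506.07083
P_0 = D_1/(1+r)^1 + D_2/(1+r)^2 + D_3/(1+r)^3 + D_4/(1+r)^4 + TV/(1+r)^4
    = 163829.78723 + 166709.31171 + 169639.44762 + 172621.08454 + 7602520.26483 = 8275319.89593

£8275319.90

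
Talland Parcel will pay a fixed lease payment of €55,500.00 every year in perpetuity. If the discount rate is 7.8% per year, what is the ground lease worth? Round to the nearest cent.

€711538.46

Level perpetuity: PV = C / r = €55,500.00 / 0.078 = €711,538.46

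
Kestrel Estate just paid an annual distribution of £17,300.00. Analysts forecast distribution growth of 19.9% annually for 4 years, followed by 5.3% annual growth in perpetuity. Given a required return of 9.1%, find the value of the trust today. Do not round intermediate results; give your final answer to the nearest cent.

D_1 = 20742.70000
D_2 = 24870.49730
D_3 = 29819.72626
D_4 = 35753.85179
Terminal value at year 4: TV = D_4×(1+g_2)/(r−g_2) = 37648.80593/0.038 = 990758.05089
P_0 = D_1/(1+r)^1 + D_2/(1+r)^2 + D_3/(1+r)^3 + D_4/(1+r)^4 + TV/(1+r)^4
    = 19012.55729 + 20894.64362 + 22963.04097 + 25236.19260 + 699308.17905 = 787414.61352

£787414.61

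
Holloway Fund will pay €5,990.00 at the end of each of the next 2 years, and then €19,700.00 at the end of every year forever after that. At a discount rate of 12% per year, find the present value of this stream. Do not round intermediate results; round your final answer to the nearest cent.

PV of 2-year annuity: €5,990.00 × [1 − (1+0.12)^−2] / 0.12 = 10123.40561
Perpetuity value at year 2: €19,700.00 / 0.12 = 164166.66667
PV of perpetuity: 164166.66667 / (1+0.12)^2 = 130872.66156
Total PV = 10123.40561 + 130872.66156 = 140996.06718

€140996.07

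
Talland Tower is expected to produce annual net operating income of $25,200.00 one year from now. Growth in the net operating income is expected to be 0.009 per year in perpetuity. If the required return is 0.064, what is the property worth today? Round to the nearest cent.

Growing perpetuity: P = D₁ / (r − g) = $25,200.0000 / (0.064 − 0.009) = $458,181.82

$458181.82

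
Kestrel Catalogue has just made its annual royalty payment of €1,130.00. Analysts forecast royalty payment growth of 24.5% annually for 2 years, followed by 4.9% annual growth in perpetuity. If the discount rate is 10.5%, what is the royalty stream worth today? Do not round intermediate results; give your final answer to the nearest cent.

€29578.41

D_1 = 1406.85000
D_2 = 1751.52825
Terminal value at year 2: TV = D_2×(1+g_2)/(r−g_2) = 1837.35313/0.056 = 32809.87740
P_0 = D_1/(1+r)^1 + D_2/(1+r)^2 + TV/(1+r)^2
    = 1273.16742 + 1434.47370 + 26870.76628 = 29578.40740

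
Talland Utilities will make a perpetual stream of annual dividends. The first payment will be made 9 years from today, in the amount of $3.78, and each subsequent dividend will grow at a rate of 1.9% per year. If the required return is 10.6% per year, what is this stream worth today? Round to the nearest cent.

Value at end of year 8: C₁ / (r − g) = $3.78 / (0.106 − 0.019) = $43.4483
Discount to today: PV = $43.4483 / (1 + 0.106)^8 = $43.4483 / 2.238933 = $19.41

$19.41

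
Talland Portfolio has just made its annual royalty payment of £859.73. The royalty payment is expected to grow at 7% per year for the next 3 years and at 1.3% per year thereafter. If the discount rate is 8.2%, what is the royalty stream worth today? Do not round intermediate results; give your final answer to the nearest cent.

D_1 = 919.91110
D_2 = 984.30488
D_3 = 1053.20622
Terminal value at year 3: TV = D_3×(1+g_2)/(r−g_2) = 1066.89790/0.069 = 15462.28839
P_0 = D_1/(1+r)^1 + D_2/(1+r)^2 + D_3/(1+r)^3 + TV/(1+r)^3
    = 850.19510 + 840.76595 + 831.44137 + 12206.52337 = 14728.92580

£14728.93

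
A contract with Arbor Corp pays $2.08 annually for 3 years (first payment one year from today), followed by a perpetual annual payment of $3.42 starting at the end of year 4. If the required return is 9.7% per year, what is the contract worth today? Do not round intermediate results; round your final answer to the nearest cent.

PV of 3-year annuity: $2.08 × [1 − (1+0.097)^−3] / 0.097 = 5.20009
Perpetuity value at year 3: $3.42 / 0.097 = 35.25773
PV of perpetuity: 35.25773 / (1+0.097)^3 = 26.70758
Total PV = 5.20009 + 26.70758 = 31.90767

$31.91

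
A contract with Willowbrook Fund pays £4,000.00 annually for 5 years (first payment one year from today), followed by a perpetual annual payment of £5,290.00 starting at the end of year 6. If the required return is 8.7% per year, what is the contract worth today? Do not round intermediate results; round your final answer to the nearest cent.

PV of 5-year annuity: £4,000.00 × [1 − (1+0.087)^−5] / 0.087 = 15680.47252
Perpetuity value at year 5: £5,290.00 / 0.087 = 60804.59770
PV of perpetuity: 60804.59770 / (1+0.087)^5 = 40067.17279
Total PV = 15680.47252 + 40067.17279 = 55747.64531

£55747.65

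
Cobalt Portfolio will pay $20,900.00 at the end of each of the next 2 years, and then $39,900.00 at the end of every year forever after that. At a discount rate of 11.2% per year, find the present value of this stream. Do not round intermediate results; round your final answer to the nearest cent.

$323798.26

PV of 2-year annuity: $20,900.00 × [1 − (1+0.112)^−2] / 0.112 = 35696.91010
Perpetuity value at year 2: $39,900.00 / 0.112 = 356250.00000
PV of perpetuity: 356250.00000 / (1+0.112)^2 = 288101.35345
Total PV = 35696.91010 + 288101.35345 = 323798.26355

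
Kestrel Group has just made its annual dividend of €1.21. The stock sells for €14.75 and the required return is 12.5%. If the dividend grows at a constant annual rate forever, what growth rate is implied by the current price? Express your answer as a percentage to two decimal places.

3.97%

P = D₀(1+g)/(r−g) ⇒ P(r−g) = D₀(1+g) ⇒ g(P+D₀) = P·r − D₀
g = (P·r − D₀)/(P + D₀) = (€14.75×0.125 − €1.21) / (€14.75 + €1.21) = 0.039709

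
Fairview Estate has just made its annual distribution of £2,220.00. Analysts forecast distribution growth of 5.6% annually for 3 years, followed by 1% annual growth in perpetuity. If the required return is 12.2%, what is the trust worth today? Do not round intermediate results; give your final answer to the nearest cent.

£22597.25

D_1 = 2344.32000
D_2 = 2475.60192
D_3 = 2614.23563
Terminal value at year 3: TV = D_3×(1+g_2)/(r−g_2) = 2640.37798/0.112 = 23574.80343
P_0 = D_1/(1+r)^1 + D_2/(1+r)^2 + D_3/(1+r)^3 + TV/(1+r)^3
    = 2089.41176 + 1966.50519 + 1850.82841 + 16690.50624 = 22597.25161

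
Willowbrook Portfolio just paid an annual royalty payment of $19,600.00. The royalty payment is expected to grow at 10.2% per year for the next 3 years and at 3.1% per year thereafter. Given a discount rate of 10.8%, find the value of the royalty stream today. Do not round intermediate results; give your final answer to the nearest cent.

$316361.48

D_1 = 21599.20000
D_2 = 23802.31840
D_3 = 26230.15488
Terminal value at year 3: TV = D_3×(1+g_2)/(r−g_2) = 27043.28968/0.077 = 351211.55426
P_0 = D_1/(1+r)^1 + D_2/(1+r)^2 + D_3/(1+r)^3 + TV/(1+r)^3
    = 19493.86282 + 19388.30038 + 19283.30959 + 258196.00237 = 316361.47516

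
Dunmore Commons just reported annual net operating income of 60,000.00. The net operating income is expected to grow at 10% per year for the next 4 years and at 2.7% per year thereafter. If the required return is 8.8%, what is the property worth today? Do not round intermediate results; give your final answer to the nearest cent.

D_1 = 66000.00000
D_2 = 72600.00000
D_3 = 79860.00000
D_4 = 87846.00000
Terminal value at year 4: TV = D_4×(1+g_2)/(r−g_2) = 90217.84200/0.061 = 1478981.01639
P_0 = D_1/(1+r)^1 + D_2/(1+r)^2 + D_3/(1+r)^3 + D_4/(1+r)^4 + TV/(1+r)^4
    = 60661.76471 + 61330.82829 + 62007.27125 + 62691.17497 + 1055472.73275 = 1302163.77196

1302163.77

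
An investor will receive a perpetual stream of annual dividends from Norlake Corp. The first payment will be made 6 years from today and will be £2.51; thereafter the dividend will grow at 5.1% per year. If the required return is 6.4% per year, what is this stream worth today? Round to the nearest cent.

Value at end of year 5: C₁ / (r − g) = £2.51 / (0.064 − 0.051) = £193.0769
Discount to today: PV = £193.0769 / (1 + 0.064)^5 = £193.0769 / 1.363666 = £141.59

£141.59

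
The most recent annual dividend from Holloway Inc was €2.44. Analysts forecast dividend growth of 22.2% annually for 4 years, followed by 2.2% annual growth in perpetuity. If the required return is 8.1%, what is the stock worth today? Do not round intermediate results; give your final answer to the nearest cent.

D_1 = 2.98168
D_2 = 3.64361
D_3 = 4.45250
D_4 = 5.44095
Terminal value at year 4: TV = D_4×(1+g_2)/(r−g_2) = 5.56065/0.059 = 94.24830
P_0 = D_1/(1+r)^1 + D_2/(1+r)^2 + D_3/(1+r)^3 + D_4/(1+r)^4 + TV/(1+r)^4
    = 2.75826 + 3.11803 + 3.52473 + 3.98448 + 69.01933 = 82.40484

€82.40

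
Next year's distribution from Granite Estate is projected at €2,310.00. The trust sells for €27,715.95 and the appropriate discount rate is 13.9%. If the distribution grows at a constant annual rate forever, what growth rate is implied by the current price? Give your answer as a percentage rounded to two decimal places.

P = D₁/(r−g) ⇒ g = r − D₁/P = 0.139 − €2,310.00/€27,715.95 = 0.055654

5.57%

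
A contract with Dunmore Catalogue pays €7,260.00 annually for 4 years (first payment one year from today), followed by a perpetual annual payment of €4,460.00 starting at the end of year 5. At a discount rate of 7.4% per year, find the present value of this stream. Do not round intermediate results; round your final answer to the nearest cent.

€69669.44

PV of 4-year annuity: €7,260.00 × [1 − (1+0.074)^−4] / 0.074 = 24370.71570
Perpetuity value at year 4: €4,460.00 / 0.074 = 60270.27027
PV of perpetuity: 60270.27027 / (1+0.074)^4 = 45298.72867
Total PV = 24370.71570 + 45298.72867 = 69669.44437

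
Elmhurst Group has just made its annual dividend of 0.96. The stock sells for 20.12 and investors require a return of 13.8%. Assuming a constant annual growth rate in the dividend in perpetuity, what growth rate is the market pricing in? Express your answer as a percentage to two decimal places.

8.62%

P = D₀(1+g)/(r−g) ⇒ P(r−g) = D₀(1+g) ⇒ g(P+D₀) = P·r − D₀
g = (P·r − D₀)/(P + D₀) = (20.12×0.138 − 0.96) / (20.12 + 0.96) = 0.086175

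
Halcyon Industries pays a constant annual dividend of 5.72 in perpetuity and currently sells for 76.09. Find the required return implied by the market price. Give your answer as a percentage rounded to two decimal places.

P = C/r ⇒ r = C/P = 5.72/76.09 = 0.075174

7.52%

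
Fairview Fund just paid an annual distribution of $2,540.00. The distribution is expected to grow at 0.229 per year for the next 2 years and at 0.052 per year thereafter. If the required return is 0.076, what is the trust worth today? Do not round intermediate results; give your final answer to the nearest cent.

D_1 = 3121.66000
D_2 = 3836.52014
Terminal value at year 2: TV = D_2×(1+g_2)/(r−g_2) = 4036.01919/0.024 = 168167.46614
P_0 = D_1/(1+r)^1 + D_2/(1+r)^2 + TV/(1+r)^2
    = 2901.17100 + 3313.69811 + 145250.43371 = 151465.30282

$151465.30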